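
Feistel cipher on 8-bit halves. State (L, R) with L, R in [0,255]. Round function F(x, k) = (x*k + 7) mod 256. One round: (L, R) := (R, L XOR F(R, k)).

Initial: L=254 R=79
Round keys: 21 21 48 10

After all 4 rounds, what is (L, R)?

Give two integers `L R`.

Answer: 59 41

Derivation:
Round 1 (k=21): L=79 R=124
Round 2 (k=21): L=124 R=124
Round 3 (k=48): L=124 R=59
Round 4 (k=10): L=59 R=41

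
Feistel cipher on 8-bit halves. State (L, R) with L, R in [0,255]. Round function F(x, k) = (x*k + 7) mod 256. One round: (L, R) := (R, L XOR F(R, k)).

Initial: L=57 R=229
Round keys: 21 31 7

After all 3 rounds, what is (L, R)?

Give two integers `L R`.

Round 1 (k=21): L=229 R=233
Round 2 (k=31): L=233 R=219
Round 3 (k=7): L=219 R=237

Answer: 219 237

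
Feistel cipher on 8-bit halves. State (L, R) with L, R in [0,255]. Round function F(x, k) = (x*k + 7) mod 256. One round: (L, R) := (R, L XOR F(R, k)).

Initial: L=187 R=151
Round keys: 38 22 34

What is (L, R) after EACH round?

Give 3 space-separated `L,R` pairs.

Round 1 (k=38): L=151 R=202
Round 2 (k=22): L=202 R=244
Round 3 (k=34): L=244 R=165

Answer: 151,202 202,244 244,165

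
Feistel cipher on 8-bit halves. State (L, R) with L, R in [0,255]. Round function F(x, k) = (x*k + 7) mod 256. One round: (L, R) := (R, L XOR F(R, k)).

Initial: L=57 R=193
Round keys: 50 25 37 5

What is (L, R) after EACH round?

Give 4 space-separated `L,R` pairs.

Round 1 (k=50): L=193 R=128
Round 2 (k=25): L=128 R=70
Round 3 (k=37): L=70 R=165
Round 4 (k=5): L=165 R=6

Answer: 193,128 128,70 70,165 165,6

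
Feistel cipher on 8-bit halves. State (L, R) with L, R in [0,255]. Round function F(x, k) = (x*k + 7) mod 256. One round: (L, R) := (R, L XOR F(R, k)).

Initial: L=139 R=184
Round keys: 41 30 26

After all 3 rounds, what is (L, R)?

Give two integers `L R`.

Answer: 39 9

Derivation:
Round 1 (k=41): L=184 R=244
Round 2 (k=30): L=244 R=39
Round 3 (k=26): L=39 R=9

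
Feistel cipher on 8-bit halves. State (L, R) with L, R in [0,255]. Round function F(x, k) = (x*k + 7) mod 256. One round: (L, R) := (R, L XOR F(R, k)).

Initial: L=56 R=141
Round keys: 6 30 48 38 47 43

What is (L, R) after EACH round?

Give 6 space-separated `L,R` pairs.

Answer: 141,109 109,64 64,106 106,131 131,126 126,178

Derivation:
Round 1 (k=6): L=141 R=109
Round 2 (k=30): L=109 R=64
Round 3 (k=48): L=64 R=106
Round 4 (k=38): L=106 R=131
Round 5 (k=47): L=131 R=126
Round 6 (k=43): L=126 R=178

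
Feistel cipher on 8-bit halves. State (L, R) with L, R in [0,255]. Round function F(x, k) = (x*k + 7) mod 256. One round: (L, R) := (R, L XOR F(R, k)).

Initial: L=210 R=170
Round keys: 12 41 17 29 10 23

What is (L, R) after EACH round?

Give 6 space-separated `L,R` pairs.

Answer: 170,45 45,150 150,208 208,1 1,193 193,95

Derivation:
Round 1 (k=12): L=170 R=45
Round 2 (k=41): L=45 R=150
Round 3 (k=17): L=150 R=208
Round 4 (k=29): L=208 R=1
Round 5 (k=10): L=1 R=193
Round 6 (k=23): L=193 R=95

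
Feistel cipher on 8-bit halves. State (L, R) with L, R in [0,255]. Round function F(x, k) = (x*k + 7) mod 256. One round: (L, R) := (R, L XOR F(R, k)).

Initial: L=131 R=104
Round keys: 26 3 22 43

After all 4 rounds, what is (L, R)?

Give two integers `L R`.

Answer: 173 61

Derivation:
Round 1 (k=26): L=104 R=20
Round 2 (k=3): L=20 R=43
Round 3 (k=22): L=43 R=173
Round 4 (k=43): L=173 R=61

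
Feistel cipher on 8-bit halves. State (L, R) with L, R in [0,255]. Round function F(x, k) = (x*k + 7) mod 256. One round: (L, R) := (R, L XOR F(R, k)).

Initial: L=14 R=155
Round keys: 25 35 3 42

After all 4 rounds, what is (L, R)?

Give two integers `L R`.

Answer: 27 29

Derivation:
Round 1 (k=25): L=155 R=36
Round 2 (k=35): L=36 R=104
Round 3 (k=3): L=104 R=27
Round 4 (k=42): L=27 R=29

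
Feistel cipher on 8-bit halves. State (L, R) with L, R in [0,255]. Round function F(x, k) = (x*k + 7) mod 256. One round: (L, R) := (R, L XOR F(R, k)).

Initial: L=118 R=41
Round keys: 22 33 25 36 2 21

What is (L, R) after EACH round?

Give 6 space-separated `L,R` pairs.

Answer: 41,251 251,75 75,161 161,224 224,102 102,133

Derivation:
Round 1 (k=22): L=41 R=251
Round 2 (k=33): L=251 R=75
Round 3 (k=25): L=75 R=161
Round 4 (k=36): L=161 R=224
Round 5 (k=2): L=224 R=102
Round 6 (k=21): L=102 R=133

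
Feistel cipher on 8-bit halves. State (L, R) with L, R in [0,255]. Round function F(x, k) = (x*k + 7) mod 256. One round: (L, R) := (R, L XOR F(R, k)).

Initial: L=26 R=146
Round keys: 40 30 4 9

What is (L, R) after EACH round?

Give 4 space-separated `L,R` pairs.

Answer: 146,205 205,159 159,78 78,90

Derivation:
Round 1 (k=40): L=146 R=205
Round 2 (k=30): L=205 R=159
Round 3 (k=4): L=159 R=78
Round 4 (k=9): L=78 R=90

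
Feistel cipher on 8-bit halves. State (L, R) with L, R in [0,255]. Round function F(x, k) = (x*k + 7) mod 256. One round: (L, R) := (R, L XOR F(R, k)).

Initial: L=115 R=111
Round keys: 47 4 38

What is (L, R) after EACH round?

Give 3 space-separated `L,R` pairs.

Answer: 111,27 27,28 28,52

Derivation:
Round 1 (k=47): L=111 R=27
Round 2 (k=4): L=27 R=28
Round 3 (k=38): L=28 R=52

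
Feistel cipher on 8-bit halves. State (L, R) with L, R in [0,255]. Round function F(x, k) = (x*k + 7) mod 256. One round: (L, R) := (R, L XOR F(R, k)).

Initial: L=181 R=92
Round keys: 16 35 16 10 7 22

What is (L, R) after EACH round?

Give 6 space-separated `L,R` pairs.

Answer: 92,114 114,193 193,101 101,56 56,234 234,27

Derivation:
Round 1 (k=16): L=92 R=114
Round 2 (k=35): L=114 R=193
Round 3 (k=16): L=193 R=101
Round 4 (k=10): L=101 R=56
Round 5 (k=7): L=56 R=234
Round 6 (k=22): L=234 R=27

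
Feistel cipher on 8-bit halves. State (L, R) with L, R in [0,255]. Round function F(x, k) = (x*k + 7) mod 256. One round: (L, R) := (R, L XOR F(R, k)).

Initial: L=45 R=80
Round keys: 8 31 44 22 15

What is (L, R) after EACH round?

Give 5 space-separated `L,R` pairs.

Round 1 (k=8): L=80 R=170
Round 2 (k=31): L=170 R=205
Round 3 (k=44): L=205 R=233
Round 4 (k=22): L=233 R=192
Round 5 (k=15): L=192 R=174

Answer: 80,170 170,205 205,233 233,192 192,174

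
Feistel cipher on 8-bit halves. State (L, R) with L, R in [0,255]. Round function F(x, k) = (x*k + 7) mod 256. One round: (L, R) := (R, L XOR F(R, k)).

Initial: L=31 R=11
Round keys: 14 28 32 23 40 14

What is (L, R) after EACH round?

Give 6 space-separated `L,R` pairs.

Answer: 11,190 190,196 196,57 57,226 226,110 110,233

Derivation:
Round 1 (k=14): L=11 R=190
Round 2 (k=28): L=190 R=196
Round 3 (k=32): L=196 R=57
Round 4 (k=23): L=57 R=226
Round 5 (k=40): L=226 R=110
Round 6 (k=14): L=110 R=233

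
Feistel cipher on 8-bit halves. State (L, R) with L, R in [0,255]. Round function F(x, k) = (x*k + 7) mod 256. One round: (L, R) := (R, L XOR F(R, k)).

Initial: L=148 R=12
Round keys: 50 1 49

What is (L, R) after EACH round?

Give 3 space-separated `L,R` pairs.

Answer: 12,203 203,222 222,78

Derivation:
Round 1 (k=50): L=12 R=203
Round 2 (k=1): L=203 R=222
Round 3 (k=49): L=222 R=78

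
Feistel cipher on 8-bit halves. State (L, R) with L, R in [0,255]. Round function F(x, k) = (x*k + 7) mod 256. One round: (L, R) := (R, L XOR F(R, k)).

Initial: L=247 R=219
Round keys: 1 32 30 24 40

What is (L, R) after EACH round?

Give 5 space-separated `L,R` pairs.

Round 1 (k=1): L=219 R=21
Round 2 (k=32): L=21 R=124
Round 3 (k=30): L=124 R=154
Round 4 (k=24): L=154 R=11
Round 5 (k=40): L=11 R=37

Answer: 219,21 21,124 124,154 154,11 11,37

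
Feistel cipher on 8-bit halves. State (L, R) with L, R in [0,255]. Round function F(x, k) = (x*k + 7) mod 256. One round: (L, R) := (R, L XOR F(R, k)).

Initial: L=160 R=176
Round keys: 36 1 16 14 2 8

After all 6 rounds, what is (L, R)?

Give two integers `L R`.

Answer: 57 22

Derivation:
Round 1 (k=36): L=176 R=103
Round 2 (k=1): L=103 R=222
Round 3 (k=16): L=222 R=128
Round 4 (k=14): L=128 R=217
Round 5 (k=2): L=217 R=57
Round 6 (k=8): L=57 R=22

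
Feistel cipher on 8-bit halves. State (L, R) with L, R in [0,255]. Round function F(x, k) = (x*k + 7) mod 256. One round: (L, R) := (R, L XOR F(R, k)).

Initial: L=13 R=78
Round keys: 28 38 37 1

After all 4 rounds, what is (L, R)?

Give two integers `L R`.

Round 1 (k=28): L=78 R=130
Round 2 (k=38): L=130 R=29
Round 3 (k=37): L=29 R=186
Round 4 (k=1): L=186 R=220

Answer: 186 220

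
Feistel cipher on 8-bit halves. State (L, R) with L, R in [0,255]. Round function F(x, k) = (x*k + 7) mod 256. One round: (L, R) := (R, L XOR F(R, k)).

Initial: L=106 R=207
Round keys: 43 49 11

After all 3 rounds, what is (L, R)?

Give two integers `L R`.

Round 1 (k=43): L=207 R=166
Round 2 (k=49): L=166 R=2
Round 3 (k=11): L=2 R=187

Answer: 2 187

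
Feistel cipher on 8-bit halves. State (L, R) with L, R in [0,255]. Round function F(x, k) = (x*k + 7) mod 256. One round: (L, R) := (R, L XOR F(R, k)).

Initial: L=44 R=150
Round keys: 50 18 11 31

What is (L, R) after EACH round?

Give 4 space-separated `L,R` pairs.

Round 1 (k=50): L=150 R=127
Round 2 (k=18): L=127 R=99
Round 3 (k=11): L=99 R=55
Round 4 (k=31): L=55 R=211

Answer: 150,127 127,99 99,55 55,211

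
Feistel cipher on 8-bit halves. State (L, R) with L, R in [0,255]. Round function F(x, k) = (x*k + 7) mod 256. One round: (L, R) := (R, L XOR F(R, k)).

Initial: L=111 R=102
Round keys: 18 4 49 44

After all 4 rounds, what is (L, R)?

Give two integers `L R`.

Round 1 (k=18): L=102 R=92
Round 2 (k=4): L=92 R=17
Round 3 (k=49): L=17 R=20
Round 4 (k=44): L=20 R=102

Answer: 20 102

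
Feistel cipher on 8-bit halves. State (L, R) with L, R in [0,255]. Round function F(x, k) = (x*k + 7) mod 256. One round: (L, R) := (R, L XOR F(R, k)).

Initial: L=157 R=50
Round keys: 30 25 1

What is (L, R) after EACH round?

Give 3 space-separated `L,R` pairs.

Answer: 50,126 126,103 103,16

Derivation:
Round 1 (k=30): L=50 R=126
Round 2 (k=25): L=126 R=103
Round 3 (k=1): L=103 R=16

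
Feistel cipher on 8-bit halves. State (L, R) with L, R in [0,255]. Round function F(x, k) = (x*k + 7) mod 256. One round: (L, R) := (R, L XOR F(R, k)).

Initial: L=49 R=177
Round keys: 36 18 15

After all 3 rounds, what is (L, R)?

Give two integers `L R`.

Round 1 (k=36): L=177 R=218
Round 2 (k=18): L=218 R=234
Round 3 (k=15): L=234 R=103

Answer: 234 103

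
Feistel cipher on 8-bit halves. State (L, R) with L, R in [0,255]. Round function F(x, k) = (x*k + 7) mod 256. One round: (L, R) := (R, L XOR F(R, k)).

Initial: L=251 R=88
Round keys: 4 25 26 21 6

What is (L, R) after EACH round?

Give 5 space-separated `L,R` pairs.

Round 1 (k=4): L=88 R=156
Round 2 (k=25): L=156 R=27
Round 3 (k=26): L=27 R=89
Round 4 (k=21): L=89 R=79
Round 5 (k=6): L=79 R=184

Answer: 88,156 156,27 27,89 89,79 79,184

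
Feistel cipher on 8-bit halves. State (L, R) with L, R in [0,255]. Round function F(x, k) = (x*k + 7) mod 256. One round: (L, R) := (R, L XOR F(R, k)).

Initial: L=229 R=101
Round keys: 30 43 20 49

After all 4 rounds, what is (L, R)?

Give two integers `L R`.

Answer: 247 68

Derivation:
Round 1 (k=30): L=101 R=56
Round 2 (k=43): L=56 R=10
Round 3 (k=20): L=10 R=247
Round 4 (k=49): L=247 R=68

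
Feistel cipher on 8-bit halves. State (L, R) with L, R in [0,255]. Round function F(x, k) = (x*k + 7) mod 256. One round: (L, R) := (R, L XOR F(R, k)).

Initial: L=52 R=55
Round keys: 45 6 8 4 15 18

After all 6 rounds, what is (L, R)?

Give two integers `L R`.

Round 1 (k=45): L=55 R=134
Round 2 (k=6): L=134 R=28
Round 3 (k=8): L=28 R=97
Round 4 (k=4): L=97 R=151
Round 5 (k=15): L=151 R=129
Round 6 (k=18): L=129 R=142

Answer: 129 142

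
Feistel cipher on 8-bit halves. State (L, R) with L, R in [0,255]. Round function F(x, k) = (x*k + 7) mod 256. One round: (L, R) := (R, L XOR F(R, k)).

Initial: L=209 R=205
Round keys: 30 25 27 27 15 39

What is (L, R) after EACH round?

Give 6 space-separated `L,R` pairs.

Answer: 205,220 220,78 78,157 157,216 216,50 50,125

Derivation:
Round 1 (k=30): L=205 R=220
Round 2 (k=25): L=220 R=78
Round 3 (k=27): L=78 R=157
Round 4 (k=27): L=157 R=216
Round 5 (k=15): L=216 R=50
Round 6 (k=39): L=50 R=125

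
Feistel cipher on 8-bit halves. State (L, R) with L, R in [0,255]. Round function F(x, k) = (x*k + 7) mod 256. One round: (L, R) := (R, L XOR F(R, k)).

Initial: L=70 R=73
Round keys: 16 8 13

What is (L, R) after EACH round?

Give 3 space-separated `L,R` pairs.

Answer: 73,209 209,198 198,196

Derivation:
Round 1 (k=16): L=73 R=209
Round 2 (k=8): L=209 R=198
Round 3 (k=13): L=198 R=196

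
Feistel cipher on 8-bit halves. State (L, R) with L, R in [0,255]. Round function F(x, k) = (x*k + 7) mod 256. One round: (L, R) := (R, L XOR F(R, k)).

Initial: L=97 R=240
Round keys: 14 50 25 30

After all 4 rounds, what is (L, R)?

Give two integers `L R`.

Answer: 212 156

Derivation:
Round 1 (k=14): L=240 R=70
Round 2 (k=50): L=70 R=67
Round 3 (k=25): L=67 R=212
Round 4 (k=30): L=212 R=156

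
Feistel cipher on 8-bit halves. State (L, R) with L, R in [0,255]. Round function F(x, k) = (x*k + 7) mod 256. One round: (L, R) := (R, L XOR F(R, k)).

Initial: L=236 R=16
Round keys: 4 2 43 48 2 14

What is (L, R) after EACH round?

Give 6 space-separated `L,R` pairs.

Round 1 (k=4): L=16 R=171
Round 2 (k=2): L=171 R=77
Round 3 (k=43): L=77 R=93
Round 4 (k=48): L=93 R=58
Round 5 (k=2): L=58 R=38
Round 6 (k=14): L=38 R=33

Answer: 16,171 171,77 77,93 93,58 58,38 38,33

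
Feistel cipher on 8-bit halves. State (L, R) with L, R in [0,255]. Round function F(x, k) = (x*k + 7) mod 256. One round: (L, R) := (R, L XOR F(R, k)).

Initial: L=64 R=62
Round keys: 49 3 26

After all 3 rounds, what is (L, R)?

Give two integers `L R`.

Round 1 (k=49): L=62 R=165
Round 2 (k=3): L=165 R=200
Round 3 (k=26): L=200 R=242

Answer: 200 242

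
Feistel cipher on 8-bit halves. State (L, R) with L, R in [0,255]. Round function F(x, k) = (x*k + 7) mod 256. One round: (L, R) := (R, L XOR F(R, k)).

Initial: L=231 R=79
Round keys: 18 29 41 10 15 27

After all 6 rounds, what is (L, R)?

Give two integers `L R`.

Answer: 67 235

Derivation:
Round 1 (k=18): L=79 R=114
Round 2 (k=29): L=114 R=190
Round 3 (k=41): L=190 R=7
Round 4 (k=10): L=7 R=243
Round 5 (k=15): L=243 R=67
Round 6 (k=27): L=67 R=235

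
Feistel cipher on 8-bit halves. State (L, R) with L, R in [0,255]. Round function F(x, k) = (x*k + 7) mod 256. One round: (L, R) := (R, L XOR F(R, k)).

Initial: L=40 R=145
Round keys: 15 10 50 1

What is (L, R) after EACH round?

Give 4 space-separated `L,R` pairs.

Round 1 (k=15): L=145 R=174
Round 2 (k=10): L=174 R=66
Round 3 (k=50): L=66 R=69
Round 4 (k=1): L=69 R=14

Answer: 145,174 174,66 66,69 69,14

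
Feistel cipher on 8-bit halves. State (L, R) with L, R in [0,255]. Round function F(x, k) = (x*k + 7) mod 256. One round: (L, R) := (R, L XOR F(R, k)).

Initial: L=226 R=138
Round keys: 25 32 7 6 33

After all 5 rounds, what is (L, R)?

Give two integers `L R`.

Round 1 (k=25): L=138 R=99
Round 2 (k=32): L=99 R=237
Round 3 (k=7): L=237 R=225
Round 4 (k=6): L=225 R=160
Round 5 (k=33): L=160 R=70

Answer: 160 70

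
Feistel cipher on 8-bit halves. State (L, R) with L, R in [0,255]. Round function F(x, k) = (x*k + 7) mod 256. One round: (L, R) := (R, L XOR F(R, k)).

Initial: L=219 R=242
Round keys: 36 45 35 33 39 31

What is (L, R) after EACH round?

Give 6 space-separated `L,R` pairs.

Answer: 242,212 212,185 185,134 134,244 244,181 181,6

Derivation:
Round 1 (k=36): L=242 R=212
Round 2 (k=45): L=212 R=185
Round 3 (k=35): L=185 R=134
Round 4 (k=33): L=134 R=244
Round 5 (k=39): L=244 R=181
Round 6 (k=31): L=181 R=6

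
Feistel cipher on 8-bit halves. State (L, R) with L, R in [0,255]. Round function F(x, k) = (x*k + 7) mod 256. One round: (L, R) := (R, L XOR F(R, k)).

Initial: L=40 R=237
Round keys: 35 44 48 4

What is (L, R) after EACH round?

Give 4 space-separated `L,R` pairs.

Round 1 (k=35): L=237 R=70
Round 2 (k=44): L=70 R=226
Round 3 (k=48): L=226 R=33
Round 4 (k=4): L=33 R=105

Answer: 237,70 70,226 226,33 33,105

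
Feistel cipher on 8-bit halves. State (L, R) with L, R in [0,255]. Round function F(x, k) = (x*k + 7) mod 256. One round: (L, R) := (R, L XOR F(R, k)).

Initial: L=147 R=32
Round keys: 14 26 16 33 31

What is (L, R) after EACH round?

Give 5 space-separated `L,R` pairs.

Answer: 32,84 84,175 175,163 163,165 165,161

Derivation:
Round 1 (k=14): L=32 R=84
Round 2 (k=26): L=84 R=175
Round 3 (k=16): L=175 R=163
Round 4 (k=33): L=163 R=165
Round 5 (k=31): L=165 R=161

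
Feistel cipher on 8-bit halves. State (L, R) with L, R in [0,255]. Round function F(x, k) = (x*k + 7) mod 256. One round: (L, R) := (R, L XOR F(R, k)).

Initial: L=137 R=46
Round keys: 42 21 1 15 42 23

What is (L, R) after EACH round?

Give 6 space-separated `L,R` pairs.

Answer: 46,26 26,7 7,20 20,52 52,155 155,192

Derivation:
Round 1 (k=42): L=46 R=26
Round 2 (k=21): L=26 R=7
Round 3 (k=1): L=7 R=20
Round 4 (k=15): L=20 R=52
Round 5 (k=42): L=52 R=155
Round 6 (k=23): L=155 R=192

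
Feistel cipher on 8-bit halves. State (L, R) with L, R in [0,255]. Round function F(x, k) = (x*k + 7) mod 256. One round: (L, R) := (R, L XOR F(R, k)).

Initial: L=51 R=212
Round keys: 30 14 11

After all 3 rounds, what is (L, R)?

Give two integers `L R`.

Round 1 (k=30): L=212 R=236
Round 2 (k=14): L=236 R=59
Round 3 (k=11): L=59 R=124

Answer: 59 124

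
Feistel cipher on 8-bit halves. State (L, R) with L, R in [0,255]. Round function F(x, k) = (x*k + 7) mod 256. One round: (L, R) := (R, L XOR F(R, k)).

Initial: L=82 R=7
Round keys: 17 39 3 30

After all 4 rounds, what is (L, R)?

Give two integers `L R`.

Round 1 (k=17): L=7 R=44
Round 2 (k=39): L=44 R=188
Round 3 (k=3): L=188 R=23
Round 4 (k=30): L=23 R=5

Answer: 23 5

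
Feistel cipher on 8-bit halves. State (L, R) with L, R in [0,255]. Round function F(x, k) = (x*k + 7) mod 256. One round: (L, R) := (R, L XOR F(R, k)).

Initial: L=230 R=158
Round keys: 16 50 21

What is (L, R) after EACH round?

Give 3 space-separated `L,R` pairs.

Answer: 158,1 1,167 167,187

Derivation:
Round 1 (k=16): L=158 R=1
Round 2 (k=50): L=1 R=167
Round 3 (k=21): L=167 R=187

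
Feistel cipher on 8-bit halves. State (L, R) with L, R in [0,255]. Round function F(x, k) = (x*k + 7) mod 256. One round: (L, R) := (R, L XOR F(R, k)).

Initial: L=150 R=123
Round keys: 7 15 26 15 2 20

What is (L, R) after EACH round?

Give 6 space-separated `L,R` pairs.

Round 1 (k=7): L=123 R=242
Round 2 (k=15): L=242 R=78
Round 3 (k=26): L=78 R=1
Round 4 (k=15): L=1 R=88
Round 5 (k=2): L=88 R=182
Round 6 (k=20): L=182 R=103

Answer: 123,242 242,78 78,1 1,88 88,182 182,103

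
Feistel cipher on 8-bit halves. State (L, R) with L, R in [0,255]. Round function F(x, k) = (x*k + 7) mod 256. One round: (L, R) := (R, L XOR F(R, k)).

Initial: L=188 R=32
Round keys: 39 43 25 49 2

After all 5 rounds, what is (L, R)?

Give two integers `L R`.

Round 1 (k=39): L=32 R=91
Round 2 (k=43): L=91 R=112
Round 3 (k=25): L=112 R=172
Round 4 (k=49): L=172 R=131
Round 5 (k=2): L=131 R=161

Answer: 131 161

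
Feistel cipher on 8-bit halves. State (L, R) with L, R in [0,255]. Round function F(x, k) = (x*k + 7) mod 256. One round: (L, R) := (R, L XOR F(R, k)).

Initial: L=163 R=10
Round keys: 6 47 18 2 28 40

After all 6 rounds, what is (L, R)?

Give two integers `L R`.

Answer: 166 115

Derivation:
Round 1 (k=6): L=10 R=224
Round 2 (k=47): L=224 R=45
Round 3 (k=18): L=45 R=209
Round 4 (k=2): L=209 R=132
Round 5 (k=28): L=132 R=166
Round 6 (k=40): L=166 R=115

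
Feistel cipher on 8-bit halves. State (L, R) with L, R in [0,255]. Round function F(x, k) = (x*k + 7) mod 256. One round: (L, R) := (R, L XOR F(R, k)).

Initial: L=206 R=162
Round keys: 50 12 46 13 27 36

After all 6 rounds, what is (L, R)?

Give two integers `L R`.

Round 1 (k=50): L=162 R=101
Round 2 (k=12): L=101 R=97
Round 3 (k=46): L=97 R=16
Round 4 (k=13): L=16 R=182
Round 5 (k=27): L=182 R=41
Round 6 (k=36): L=41 R=125

Answer: 41 125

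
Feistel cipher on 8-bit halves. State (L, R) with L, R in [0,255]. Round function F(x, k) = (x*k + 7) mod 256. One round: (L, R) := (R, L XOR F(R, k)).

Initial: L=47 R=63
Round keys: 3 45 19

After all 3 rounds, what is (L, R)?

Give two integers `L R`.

Answer: 105 57

Derivation:
Round 1 (k=3): L=63 R=235
Round 2 (k=45): L=235 R=105
Round 3 (k=19): L=105 R=57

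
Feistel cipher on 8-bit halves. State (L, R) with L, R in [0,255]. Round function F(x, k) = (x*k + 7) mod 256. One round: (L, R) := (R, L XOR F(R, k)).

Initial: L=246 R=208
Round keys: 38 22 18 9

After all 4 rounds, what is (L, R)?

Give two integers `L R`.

Round 1 (k=38): L=208 R=17
Round 2 (k=22): L=17 R=173
Round 3 (k=18): L=173 R=32
Round 4 (k=9): L=32 R=138

Answer: 32 138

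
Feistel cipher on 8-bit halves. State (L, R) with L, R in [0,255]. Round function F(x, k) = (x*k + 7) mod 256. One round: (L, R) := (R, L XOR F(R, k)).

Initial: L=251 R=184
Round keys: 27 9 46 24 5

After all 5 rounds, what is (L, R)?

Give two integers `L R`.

Round 1 (k=27): L=184 R=148
Round 2 (k=9): L=148 R=131
Round 3 (k=46): L=131 R=5
Round 4 (k=24): L=5 R=252
Round 5 (k=5): L=252 R=246

Answer: 252 246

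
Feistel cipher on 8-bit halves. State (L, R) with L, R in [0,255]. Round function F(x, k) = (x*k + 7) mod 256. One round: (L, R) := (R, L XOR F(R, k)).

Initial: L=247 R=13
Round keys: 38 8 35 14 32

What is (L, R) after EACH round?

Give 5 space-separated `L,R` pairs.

Answer: 13,2 2,26 26,151 151,83 83,240

Derivation:
Round 1 (k=38): L=13 R=2
Round 2 (k=8): L=2 R=26
Round 3 (k=35): L=26 R=151
Round 4 (k=14): L=151 R=83
Round 5 (k=32): L=83 R=240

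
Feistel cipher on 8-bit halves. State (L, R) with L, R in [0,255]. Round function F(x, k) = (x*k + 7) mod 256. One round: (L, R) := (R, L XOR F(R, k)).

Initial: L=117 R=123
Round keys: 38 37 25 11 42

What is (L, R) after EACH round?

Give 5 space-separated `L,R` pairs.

Answer: 123,60 60,200 200,179 179,112 112,212

Derivation:
Round 1 (k=38): L=123 R=60
Round 2 (k=37): L=60 R=200
Round 3 (k=25): L=200 R=179
Round 4 (k=11): L=179 R=112
Round 5 (k=42): L=112 R=212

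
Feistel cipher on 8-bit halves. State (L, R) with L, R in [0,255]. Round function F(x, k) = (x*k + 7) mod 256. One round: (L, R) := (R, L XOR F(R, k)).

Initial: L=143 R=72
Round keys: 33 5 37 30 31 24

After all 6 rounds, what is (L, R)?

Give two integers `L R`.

Answer: 233 51

Derivation:
Round 1 (k=33): L=72 R=192
Round 2 (k=5): L=192 R=143
Round 3 (k=37): L=143 R=114
Round 4 (k=30): L=114 R=236
Round 5 (k=31): L=236 R=233
Round 6 (k=24): L=233 R=51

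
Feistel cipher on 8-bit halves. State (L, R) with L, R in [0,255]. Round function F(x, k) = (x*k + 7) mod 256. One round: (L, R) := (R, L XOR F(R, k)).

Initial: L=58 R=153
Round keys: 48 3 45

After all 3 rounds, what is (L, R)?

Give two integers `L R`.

Answer: 55 63

Derivation:
Round 1 (k=48): L=153 R=141
Round 2 (k=3): L=141 R=55
Round 3 (k=45): L=55 R=63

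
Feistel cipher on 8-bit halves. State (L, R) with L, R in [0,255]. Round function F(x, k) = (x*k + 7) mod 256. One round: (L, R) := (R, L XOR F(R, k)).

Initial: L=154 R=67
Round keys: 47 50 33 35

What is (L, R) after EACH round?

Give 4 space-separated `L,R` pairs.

Round 1 (k=47): L=67 R=206
Round 2 (k=50): L=206 R=0
Round 3 (k=33): L=0 R=201
Round 4 (k=35): L=201 R=130

Answer: 67,206 206,0 0,201 201,130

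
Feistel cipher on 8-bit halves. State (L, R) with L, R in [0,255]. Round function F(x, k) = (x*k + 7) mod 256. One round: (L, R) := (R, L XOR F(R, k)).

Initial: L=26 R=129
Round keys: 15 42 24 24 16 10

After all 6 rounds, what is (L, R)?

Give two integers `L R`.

Round 1 (k=15): L=129 R=140
Round 2 (k=42): L=140 R=126
Round 3 (k=24): L=126 R=91
Round 4 (k=24): L=91 R=241
Round 5 (k=16): L=241 R=76
Round 6 (k=10): L=76 R=14

Answer: 76 14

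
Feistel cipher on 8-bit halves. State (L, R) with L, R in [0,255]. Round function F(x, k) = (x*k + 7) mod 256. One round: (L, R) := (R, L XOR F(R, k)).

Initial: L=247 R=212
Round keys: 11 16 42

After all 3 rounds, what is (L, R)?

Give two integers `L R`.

Round 1 (k=11): L=212 R=212
Round 2 (k=16): L=212 R=147
Round 3 (k=42): L=147 R=241

Answer: 147 241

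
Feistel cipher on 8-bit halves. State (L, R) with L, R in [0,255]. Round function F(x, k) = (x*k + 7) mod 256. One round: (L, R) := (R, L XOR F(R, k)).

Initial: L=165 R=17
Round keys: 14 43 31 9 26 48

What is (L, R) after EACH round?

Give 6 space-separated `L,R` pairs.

Round 1 (k=14): L=17 R=80
Round 2 (k=43): L=80 R=102
Round 3 (k=31): L=102 R=49
Round 4 (k=9): L=49 R=166
Round 5 (k=26): L=166 R=210
Round 6 (k=48): L=210 R=193

Answer: 17,80 80,102 102,49 49,166 166,210 210,193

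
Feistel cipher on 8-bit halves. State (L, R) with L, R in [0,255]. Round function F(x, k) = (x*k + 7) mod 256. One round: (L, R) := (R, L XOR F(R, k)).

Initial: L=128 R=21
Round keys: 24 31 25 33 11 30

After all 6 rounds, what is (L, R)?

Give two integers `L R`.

Answer: 7 14

Derivation:
Round 1 (k=24): L=21 R=127
Round 2 (k=31): L=127 R=125
Round 3 (k=25): L=125 R=67
Round 4 (k=33): L=67 R=215
Round 5 (k=11): L=215 R=7
Round 6 (k=30): L=7 R=14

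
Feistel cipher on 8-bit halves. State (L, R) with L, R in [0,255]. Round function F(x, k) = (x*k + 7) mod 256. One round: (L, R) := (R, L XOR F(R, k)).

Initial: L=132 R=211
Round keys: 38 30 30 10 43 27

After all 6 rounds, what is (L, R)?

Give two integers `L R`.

Answer: 176 74

Derivation:
Round 1 (k=38): L=211 R=221
Round 2 (k=30): L=221 R=62
Round 3 (k=30): L=62 R=150
Round 4 (k=10): L=150 R=221
Round 5 (k=43): L=221 R=176
Round 6 (k=27): L=176 R=74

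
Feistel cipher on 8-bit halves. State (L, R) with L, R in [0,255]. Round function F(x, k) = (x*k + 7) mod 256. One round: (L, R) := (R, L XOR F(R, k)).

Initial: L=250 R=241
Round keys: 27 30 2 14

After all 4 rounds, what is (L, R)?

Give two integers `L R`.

Round 1 (k=27): L=241 R=136
Round 2 (k=30): L=136 R=6
Round 3 (k=2): L=6 R=155
Round 4 (k=14): L=155 R=135

Answer: 155 135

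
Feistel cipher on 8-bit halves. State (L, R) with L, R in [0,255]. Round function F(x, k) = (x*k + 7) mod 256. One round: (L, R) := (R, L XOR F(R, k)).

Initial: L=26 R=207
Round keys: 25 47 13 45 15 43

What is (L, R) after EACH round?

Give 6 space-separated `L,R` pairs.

Round 1 (k=25): L=207 R=36
Round 2 (k=47): L=36 R=108
Round 3 (k=13): L=108 R=167
Round 4 (k=45): L=167 R=14
Round 5 (k=15): L=14 R=126
Round 6 (k=43): L=126 R=63

Answer: 207,36 36,108 108,167 167,14 14,126 126,63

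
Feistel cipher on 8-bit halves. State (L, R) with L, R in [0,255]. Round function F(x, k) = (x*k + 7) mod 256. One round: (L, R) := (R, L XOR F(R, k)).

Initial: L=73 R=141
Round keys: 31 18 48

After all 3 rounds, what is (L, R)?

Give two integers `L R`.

Answer: 80 84

Derivation:
Round 1 (k=31): L=141 R=83
Round 2 (k=18): L=83 R=80
Round 3 (k=48): L=80 R=84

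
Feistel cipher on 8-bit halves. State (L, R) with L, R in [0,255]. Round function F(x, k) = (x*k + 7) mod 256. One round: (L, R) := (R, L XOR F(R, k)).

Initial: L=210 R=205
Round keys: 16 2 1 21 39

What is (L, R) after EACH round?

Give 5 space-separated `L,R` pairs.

Round 1 (k=16): L=205 R=5
Round 2 (k=2): L=5 R=220
Round 3 (k=1): L=220 R=230
Round 4 (k=21): L=230 R=57
Round 5 (k=39): L=57 R=80

Answer: 205,5 5,220 220,230 230,57 57,80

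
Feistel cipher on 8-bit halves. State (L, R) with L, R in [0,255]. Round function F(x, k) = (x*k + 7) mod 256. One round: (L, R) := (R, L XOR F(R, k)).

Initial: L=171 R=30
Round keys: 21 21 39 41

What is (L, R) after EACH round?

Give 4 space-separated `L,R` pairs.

Answer: 30,214 214,139 139,226 226,178

Derivation:
Round 1 (k=21): L=30 R=214
Round 2 (k=21): L=214 R=139
Round 3 (k=39): L=139 R=226
Round 4 (k=41): L=226 R=178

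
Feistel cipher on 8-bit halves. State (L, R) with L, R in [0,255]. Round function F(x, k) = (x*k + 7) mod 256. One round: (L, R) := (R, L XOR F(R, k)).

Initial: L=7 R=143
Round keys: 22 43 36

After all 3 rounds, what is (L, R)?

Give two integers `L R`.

Answer: 246 201

Derivation:
Round 1 (k=22): L=143 R=86
Round 2 (k=43): L=86 R=246
Round 3 (k=36): L=246 R=201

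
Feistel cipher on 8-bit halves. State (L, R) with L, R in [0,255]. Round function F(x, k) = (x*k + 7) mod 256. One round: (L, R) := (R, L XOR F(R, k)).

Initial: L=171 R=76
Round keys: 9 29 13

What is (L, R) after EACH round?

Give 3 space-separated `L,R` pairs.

Answer: 76,24 24,243 243,70

Derivation:
Round 1 (k=9): L=76 R=24
Round 2 (k=29): L=24 R=243
Round 3 (k=13): L=243 R=70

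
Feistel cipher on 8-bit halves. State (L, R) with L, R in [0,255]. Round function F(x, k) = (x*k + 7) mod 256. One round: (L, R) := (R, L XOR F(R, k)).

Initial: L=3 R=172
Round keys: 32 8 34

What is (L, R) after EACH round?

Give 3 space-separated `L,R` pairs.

Answer: 172,132 132,139 139,249

Derivation:
Round 1 (k=32): L=172 R=132
Round 2 (k=8): L=132 R=139
Round 3 (k=34): L=139 R=249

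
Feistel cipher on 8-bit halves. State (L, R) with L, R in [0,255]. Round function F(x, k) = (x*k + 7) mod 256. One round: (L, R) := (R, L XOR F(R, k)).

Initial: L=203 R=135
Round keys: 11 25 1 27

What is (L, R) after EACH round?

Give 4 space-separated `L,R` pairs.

Answer: 135,31 31,137 137,143 143,149

Derivation:
Round 1 (k=11): L=135 R=31
Round 2 (k=25): L=31 R=137
Round 3 (k=1): L=137 R=143
Round 4 (k=27): L=143 R=149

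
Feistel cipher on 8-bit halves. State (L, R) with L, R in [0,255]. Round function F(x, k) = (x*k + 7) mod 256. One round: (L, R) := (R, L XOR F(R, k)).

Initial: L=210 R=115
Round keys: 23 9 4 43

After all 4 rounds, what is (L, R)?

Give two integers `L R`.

Round 1 (k=23): L=115 R=142
Round 2 (k=9): L=142 R=118
Round 3 (k=4): L=118 R=81
Round 4 (k=43): L=81 R=212

Answer: 81 212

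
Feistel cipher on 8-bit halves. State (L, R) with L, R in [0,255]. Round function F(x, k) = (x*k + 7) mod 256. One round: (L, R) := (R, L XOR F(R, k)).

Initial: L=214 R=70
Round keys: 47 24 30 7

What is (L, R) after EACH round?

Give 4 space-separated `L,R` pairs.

Round 1 (k=47): L=70 R=55
Round 2 (k=24): L=55 R=105
Round 3 (k=30): L=105 R=98
Round 4 (k=7): L=98 R=220

Answer: 70,55 55,105 105,98 98,220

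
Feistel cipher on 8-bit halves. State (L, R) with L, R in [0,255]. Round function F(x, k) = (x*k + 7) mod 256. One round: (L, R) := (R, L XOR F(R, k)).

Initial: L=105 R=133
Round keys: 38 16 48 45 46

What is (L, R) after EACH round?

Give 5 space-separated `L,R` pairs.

Round 1 (k=38): L=133 R=172
Round 2 (k=16): L=172 R=66
Round 3 (k=48): L=66 R=203
Round 4 (k=45): L=203 R=244
Round 5 (k=46): L=244 R=20

Answer: 133,172 172,66 66,203 203,244 244,20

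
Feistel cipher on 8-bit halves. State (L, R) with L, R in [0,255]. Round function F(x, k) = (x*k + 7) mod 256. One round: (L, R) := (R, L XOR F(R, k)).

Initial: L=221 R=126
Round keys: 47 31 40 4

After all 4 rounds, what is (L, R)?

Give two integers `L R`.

Round 1 (k=47): L=126 R=244
Round 2 (k=31): L=244 R=237
Round 3 (k=40): L=237 R=251
Round 4 (k=4): L=251 R=30

Answer: 251 30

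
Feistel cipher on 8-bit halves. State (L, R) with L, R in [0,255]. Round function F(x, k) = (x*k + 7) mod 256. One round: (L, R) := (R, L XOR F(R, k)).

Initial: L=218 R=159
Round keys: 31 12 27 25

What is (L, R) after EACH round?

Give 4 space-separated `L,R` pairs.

Answer: 159,146 146,64 64,85 85,20

Derivation:
Round 1 (k=31): L=159 R=146
Round 2 (k=12): L=146 R=64
Round 3 (k=27): L=64 R=85
Round 4 (k=25): L=85 R=20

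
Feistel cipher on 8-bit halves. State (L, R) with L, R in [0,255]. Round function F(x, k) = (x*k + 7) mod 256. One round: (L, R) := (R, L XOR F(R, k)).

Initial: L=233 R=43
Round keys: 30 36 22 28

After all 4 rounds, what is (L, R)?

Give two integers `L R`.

Round 1 (k=30): L=43 R=248
Round 2 (k=36): L=248 R=204
Round 3 (k=22): L=204 R=119
Round 4 (k=28): L=119 R=199

Answer: 119 199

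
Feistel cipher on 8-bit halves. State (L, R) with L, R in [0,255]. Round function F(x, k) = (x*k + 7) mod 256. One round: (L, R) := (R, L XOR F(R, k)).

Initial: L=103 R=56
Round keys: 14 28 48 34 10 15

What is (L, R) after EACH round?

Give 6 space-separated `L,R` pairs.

Round 1 (k=14): L=56 R=112
Round 2 (k=28): L=112 R=127
Round 3 (k=48): L=127 R=167
Round 4 (k=34): L=167 R=74
Round 5 (k=10): L=74 R=76
Round 6 (k=15): L=76 R=49

Answer: 56,112 112,127 127,167 167,74 74,76 76,49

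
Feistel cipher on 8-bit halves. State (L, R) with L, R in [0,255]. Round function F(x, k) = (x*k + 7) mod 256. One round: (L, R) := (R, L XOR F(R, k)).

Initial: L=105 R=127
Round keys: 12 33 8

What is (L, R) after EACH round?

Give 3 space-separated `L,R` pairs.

Answer: 127,146 146,166 166,165

Derivation:
Round 1 (k=12): L=127 R=146
Round 2 (k=33): L=146 R=166
Round 3 (k=8): L=166 R=165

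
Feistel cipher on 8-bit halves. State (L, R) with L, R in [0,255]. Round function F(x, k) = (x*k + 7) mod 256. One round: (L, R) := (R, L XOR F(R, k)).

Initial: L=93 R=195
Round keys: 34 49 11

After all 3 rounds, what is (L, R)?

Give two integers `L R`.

Round 1 (k=34): L=195 R=176
Round 2 (k=49): L=176 R=116
Round 3 (k=11): L=116 R=179

Answer: 116 179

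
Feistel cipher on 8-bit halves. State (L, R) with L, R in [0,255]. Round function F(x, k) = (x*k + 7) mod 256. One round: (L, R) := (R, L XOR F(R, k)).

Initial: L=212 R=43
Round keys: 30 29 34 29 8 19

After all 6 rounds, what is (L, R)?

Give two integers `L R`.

Round 1 (k=30): L=43 R=197
Round 2 (k=29): L=197 R=115
Round 3 (k=34): L=115 R=136
Round 4 (k=29): L=136 R=28
Round 5 (k=8): L=28 R=111
Round 6 (k=19): L=111 R=88

Answer: 111 88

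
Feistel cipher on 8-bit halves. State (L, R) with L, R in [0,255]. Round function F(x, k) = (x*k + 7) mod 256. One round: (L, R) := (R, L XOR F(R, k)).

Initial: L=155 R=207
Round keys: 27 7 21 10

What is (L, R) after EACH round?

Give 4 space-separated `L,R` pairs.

Round 1 (k=27): L=207 R=71
Round 2 (k=7): L=71 R=55
Round 3 (k=21): L=55 R=205
Round 4 (k=10): L=205 R=62

Answer: 207,71 71,55 55,205 205,62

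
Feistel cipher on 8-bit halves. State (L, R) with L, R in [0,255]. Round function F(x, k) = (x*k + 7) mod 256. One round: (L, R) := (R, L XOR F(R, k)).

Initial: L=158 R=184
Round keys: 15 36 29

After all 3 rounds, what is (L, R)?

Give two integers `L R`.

Round 1 (k=15): L=184 R=81
Round 2 (k=36): L=81 R=211
Round 3 (k=29): L=211 R=191

Answer: 211 191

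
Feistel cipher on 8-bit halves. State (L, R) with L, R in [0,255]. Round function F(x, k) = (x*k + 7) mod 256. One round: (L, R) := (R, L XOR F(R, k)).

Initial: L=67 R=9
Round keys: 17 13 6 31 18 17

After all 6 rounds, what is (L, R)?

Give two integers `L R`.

Answer: 217 130

Derivation:
Round 1 (k=17): L=9 R=227
Round 2 (k=13): L=227 R=135
Round 3 (k=6): L=135 R=210
Round 4 (k=31): L=210 R=242
Round 5 (k=18): L=242 R=217
Round 6 (k=17): L=217 R=130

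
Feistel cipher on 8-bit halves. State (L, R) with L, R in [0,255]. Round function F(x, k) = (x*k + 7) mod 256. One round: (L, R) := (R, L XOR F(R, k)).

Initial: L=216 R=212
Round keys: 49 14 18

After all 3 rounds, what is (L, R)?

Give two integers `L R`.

Answer: 101 98

Derivation:
Round 1 (k=49): L=212 R=67
Round 2 (k=14): L=67 R=101
Round 3 (k=18): L=101 R=98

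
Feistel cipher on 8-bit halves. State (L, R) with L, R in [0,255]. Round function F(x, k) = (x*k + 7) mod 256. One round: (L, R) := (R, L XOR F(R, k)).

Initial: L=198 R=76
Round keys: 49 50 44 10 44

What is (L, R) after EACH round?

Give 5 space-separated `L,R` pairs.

Answer: 76,85 85,237 237,150 150,14 14,249

Derivation:
Round 1 (k=49): L=76 R=85
Round 2 (k=50): L=85 R=237
Round 3 (k=44): L=237 R=150
Round 4 (k=10): L=150 R=14
Round 5 (k=44): L=14 R=249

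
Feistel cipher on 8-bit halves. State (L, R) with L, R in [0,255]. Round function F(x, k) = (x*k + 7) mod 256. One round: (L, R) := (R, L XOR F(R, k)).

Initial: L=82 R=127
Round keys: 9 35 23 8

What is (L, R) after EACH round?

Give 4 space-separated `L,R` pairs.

Round 1 (k=9): L=127 R=44
Round 2 (k=35): L=44 R=116
Round 3 (k=23): L=116 R=95
Round 4 (k=8): L=95 R=139

Answer: 127,44 44,116 116,95 95,139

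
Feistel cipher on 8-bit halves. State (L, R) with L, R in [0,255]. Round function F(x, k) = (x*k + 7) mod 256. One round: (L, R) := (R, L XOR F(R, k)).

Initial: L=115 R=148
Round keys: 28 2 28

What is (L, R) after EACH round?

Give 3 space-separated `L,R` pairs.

Answer: 148,68 68,27 27,191

Derivation:
Round 1 (k=28): L=148 R=68
Round 2 (k=2): L=68 R=27
Round 3 (k=28): L=27 R=191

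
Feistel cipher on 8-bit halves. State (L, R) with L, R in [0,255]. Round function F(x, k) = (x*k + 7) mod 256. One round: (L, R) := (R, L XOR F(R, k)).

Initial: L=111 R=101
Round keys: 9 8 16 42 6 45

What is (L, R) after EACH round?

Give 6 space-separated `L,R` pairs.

Answer: 101,251 251,186 186,92 92,165 165,185 185,41

Derivation:
Round 1 (k=9): L=101 R=251
Round 2 (k=8): L=251 R=186
Round 3 (k=16): L=186 R=92
Round 4 (k=42): L=92 R=165
Round 5 (k=6): L=165 R=185
Round 6 (k=45): L=185 R=41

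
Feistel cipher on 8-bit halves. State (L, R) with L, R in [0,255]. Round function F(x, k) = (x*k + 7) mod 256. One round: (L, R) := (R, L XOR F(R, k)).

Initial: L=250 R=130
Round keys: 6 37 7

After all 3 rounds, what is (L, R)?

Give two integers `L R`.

Answer: 54 104

Derivation:
Round 1 (k=6): L=130 R=233
Round 2 (k=37): L=233 R=54
Round 3 (k=7): L=54 R=104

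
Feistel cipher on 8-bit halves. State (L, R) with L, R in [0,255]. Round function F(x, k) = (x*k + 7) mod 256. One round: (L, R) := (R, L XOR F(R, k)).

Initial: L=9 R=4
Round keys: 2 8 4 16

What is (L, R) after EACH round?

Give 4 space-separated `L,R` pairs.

Answer: 4,6 6,51 51,213 213,100

Derivation:
Round 1 (k=2): L=4 R=6
Round 2 (k=8): L=6 R=51
Round 3 (k=4): L=51 R=213
Round 4 (k=16): L=213 R=100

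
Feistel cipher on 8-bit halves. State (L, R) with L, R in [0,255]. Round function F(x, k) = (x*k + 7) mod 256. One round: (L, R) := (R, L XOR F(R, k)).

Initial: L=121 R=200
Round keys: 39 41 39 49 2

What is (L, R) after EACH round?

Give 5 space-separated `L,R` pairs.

Round 1 (k=39): L=200 R=6
Round 2 (k=41): L=6 R=53
Round 3 (k=39): L=53 R=28
Round 4 (k=49): L=28 R=86
Round 5 (k=2): L=86 R=175

Answer: 200,6 6,53 53,28 28,86 86,175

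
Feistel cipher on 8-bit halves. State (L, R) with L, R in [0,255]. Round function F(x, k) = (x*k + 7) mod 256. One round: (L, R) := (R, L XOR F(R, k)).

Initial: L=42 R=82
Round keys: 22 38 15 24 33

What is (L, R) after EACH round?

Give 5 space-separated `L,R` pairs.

Answer: 82,57 57,47 47,241 241,176 176,70

Derivation:
Round 1 (k=22): L=82 R=57
Round 2 (k=38): L=57 R=47
Round 3 (k=15): L=47 R=241
Round 4 (k=24): L=241 R=176
Round 5 (k=33): L=176 R=70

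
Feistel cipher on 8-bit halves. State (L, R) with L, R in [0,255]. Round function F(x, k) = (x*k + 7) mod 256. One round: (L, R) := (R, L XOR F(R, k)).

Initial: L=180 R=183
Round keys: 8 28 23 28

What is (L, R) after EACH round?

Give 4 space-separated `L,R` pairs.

Round 1 (k=8): L=183 R=11
Round 2 (k=28): L=11 R=140
Round 3 (k=23): L=140 R=144
Round 4 (k=28): L=144 R=75

Answer: 183,11 11,140 140,144 144,75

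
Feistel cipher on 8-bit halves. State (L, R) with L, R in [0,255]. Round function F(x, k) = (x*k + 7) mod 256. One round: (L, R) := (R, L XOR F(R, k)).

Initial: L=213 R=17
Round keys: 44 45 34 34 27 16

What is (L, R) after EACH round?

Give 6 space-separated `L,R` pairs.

Answer: 17,38 38,164 164,233 233,93 93,63 63,170

Derivation:
Round 1 (k=44): L=17 R=38
Round 2 (k=45): L=38 R=164
Round 3 (k=34): L=164 R=233
Round 4 (k=34): L=233 R=93
Round 5 (k=27): L=93 R=63
Round 6 (k=16): L=63 R=170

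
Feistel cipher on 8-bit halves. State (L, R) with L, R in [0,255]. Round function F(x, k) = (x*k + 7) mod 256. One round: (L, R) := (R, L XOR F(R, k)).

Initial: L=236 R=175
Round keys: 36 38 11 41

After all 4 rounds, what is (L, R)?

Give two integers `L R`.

Round 1 (k=36): L=175 R=79
Round 2 (k=38): L=79 R=110
Round 3 (k=11): L=110 R=142
Round 4 (k=41): L=142 R=171

Answer: 142 171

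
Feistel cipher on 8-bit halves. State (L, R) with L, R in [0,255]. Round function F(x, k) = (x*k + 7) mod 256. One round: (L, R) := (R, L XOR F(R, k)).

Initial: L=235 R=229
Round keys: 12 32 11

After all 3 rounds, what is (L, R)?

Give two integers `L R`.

Round 1 (k=12): L=229 R=40
Round 2 (k=32): L=40 R=226
Round 3 (k=11): L=226 R=149

Answer: 226 149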